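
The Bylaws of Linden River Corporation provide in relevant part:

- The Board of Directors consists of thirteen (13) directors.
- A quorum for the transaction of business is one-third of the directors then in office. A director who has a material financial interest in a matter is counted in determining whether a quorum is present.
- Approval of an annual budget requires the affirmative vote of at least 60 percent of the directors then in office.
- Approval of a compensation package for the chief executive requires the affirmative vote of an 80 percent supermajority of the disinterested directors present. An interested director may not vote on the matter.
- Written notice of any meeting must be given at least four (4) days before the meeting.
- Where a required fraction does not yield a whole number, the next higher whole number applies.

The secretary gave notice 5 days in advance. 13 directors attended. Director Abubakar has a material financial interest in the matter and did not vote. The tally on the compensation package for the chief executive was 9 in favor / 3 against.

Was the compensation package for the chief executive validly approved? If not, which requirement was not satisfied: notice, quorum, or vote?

Notice: 5 days given; 4 required (5 ≥ 4). Satisfied.
Quorum: 13 present (interested directors count toward quorum); quorum is 5. Satisfied.
Vote: the compensation package for the chief executive requires four-fifths of the disinterested directors present (13 − 1 = 12). 4/5 of 12 = 9.60, rounded up to 10, so 10 affirmative votes are needed; 9 voted in favor. Not satisfied.

Invalid — vote requirement not satisfied.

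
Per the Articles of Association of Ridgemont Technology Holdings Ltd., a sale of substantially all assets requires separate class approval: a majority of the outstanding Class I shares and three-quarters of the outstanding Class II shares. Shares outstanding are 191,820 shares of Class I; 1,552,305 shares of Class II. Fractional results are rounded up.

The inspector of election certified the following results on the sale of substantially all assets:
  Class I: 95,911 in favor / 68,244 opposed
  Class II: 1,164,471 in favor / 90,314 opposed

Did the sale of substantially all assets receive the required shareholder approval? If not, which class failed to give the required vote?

Approved — every class gave the required vote.

Class I: a majority of 191820 is 95911; 95,911 required, 95,911 in favor — approved.
Class II: 3/4 of 1552305 = 1164228.75, rounded up to 1164229; 1,164,229 required, 1,164,471 in favor — approved.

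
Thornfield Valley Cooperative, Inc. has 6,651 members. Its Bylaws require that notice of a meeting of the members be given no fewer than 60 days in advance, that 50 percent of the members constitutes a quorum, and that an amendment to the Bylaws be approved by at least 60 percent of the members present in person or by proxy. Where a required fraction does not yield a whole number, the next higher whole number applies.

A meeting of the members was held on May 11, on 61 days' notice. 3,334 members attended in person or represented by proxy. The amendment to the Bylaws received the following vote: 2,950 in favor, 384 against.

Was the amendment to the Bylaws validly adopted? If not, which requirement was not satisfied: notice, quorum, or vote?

Notice: 61 days given; 60 required. Satisfied.
Quorum: 50% of 6,651 = 3,325.50, rounded up to 3,326; 3,334 present. Satisfied.
Vote: requires three-fifths of those present (3,334); 3/5 of 3334 = 2000.40, rounded up to 2001, so 2,001 needed; 2,950 in favor. Satisfied.

Valid — all requirements satisfied.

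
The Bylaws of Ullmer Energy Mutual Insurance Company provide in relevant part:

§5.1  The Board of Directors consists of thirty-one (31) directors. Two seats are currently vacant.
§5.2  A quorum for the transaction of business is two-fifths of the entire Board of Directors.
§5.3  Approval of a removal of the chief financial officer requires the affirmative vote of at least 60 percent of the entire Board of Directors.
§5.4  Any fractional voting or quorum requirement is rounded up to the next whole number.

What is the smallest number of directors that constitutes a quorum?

2/5 of 31 = 12.40, rounded up to 13.

13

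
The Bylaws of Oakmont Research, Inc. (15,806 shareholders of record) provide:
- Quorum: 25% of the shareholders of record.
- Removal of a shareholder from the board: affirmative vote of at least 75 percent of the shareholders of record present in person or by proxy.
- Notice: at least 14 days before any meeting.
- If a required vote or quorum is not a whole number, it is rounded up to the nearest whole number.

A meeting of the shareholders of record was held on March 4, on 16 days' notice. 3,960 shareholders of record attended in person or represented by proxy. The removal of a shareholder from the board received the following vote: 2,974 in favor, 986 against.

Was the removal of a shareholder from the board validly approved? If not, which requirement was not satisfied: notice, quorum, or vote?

Valid — all requirements satisfied.

Notice: 16 days given; 14 required. Satisfied.
Quorum: 25% of 15,806 = 3,951.50, rounded up to 3,952; 3,960 present. Satisfied.
Vote: requires three-fourths of those present (3,960); 3/4 of 3960 = 2970, so 2,970 needed; 2,974 in favor. Satisfied.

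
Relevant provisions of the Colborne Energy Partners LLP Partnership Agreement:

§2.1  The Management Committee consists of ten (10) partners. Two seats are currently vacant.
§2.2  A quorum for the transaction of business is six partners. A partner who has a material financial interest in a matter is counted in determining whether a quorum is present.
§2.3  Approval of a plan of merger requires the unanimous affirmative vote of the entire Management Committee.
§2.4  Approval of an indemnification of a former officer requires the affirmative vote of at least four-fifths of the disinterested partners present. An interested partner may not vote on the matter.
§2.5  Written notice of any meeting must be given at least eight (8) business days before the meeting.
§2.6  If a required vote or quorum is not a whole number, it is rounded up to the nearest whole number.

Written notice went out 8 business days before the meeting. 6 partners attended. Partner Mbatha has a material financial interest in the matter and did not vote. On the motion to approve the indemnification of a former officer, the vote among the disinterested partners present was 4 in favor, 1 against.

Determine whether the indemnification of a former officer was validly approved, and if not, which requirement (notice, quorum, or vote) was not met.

Valid — all requirements satisfied.

Notice: 8 business days given; 8 required (8 ≥ 8). Satisfied.
Quorum: 6 present (interested partners count toward quorum); quorum is 6. Satisfied.
Vote: the indemnification of a former officer requires four-fifths of the disinterested partners present (6 − 1 = 5). 4/5 of 5 = 4, so 4 affirmative votes are needed; 4 voted in favor. Satisfied.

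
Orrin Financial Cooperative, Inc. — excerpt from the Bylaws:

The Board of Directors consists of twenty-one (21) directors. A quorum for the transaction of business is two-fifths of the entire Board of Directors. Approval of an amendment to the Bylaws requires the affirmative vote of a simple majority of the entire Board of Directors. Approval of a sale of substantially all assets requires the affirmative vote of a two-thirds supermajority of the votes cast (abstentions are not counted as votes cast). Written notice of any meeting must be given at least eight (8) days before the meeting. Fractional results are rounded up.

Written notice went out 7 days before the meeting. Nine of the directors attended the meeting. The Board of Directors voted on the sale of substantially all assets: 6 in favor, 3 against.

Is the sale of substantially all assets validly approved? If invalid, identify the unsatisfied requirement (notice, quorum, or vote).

Notice: 7 days given; 8 required (7 < 8). Not satisfied.
Quorum: 9 present; quorum is 9. Satisfied.
Vote: the sale of substantially all assets requires two-thirds of the votes cast (9). 2/3 of 9 = 6, so 6 affirmative votes are needed; 6 voted in favor. Satisfied.

Invalid — notice requirement not satisfied.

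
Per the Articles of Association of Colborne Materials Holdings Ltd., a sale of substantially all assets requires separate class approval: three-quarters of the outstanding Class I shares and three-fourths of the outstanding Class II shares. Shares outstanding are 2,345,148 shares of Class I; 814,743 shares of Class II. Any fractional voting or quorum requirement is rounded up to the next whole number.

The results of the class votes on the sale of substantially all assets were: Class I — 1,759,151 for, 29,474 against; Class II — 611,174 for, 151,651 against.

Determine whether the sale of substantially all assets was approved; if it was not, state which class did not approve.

Approved — every class gave the required vote.

Class I: 3/4 of 2345148 = 1758861; 1,758,861 required, 1,759,151 in favor — approved.
Class II: 3/4 of 814743 = 611057.25, rounded up to 611058; 611,058 required, 611,174 in favor — approved.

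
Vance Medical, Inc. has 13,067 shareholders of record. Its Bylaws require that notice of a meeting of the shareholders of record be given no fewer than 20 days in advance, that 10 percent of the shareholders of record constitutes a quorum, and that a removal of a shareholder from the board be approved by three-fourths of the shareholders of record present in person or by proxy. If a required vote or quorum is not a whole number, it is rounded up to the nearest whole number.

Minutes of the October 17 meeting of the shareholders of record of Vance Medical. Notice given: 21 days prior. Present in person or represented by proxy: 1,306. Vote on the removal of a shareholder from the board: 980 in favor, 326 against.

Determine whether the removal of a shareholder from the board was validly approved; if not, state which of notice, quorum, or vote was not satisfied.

Invalid — quorum requirement not satisfied.

Notice: 21 days given; 20 required. Satisfied.
Quorum: 10% of 13,067 = 1,306.70, rounded up to 1,307; 1,306 present. Not satisfied.
Vote: requires three-fourths of those present (1,306); 3/4 of 1306 = 979.50, rounded up to 980, so 980 needed; 980 in favor. Satisfied.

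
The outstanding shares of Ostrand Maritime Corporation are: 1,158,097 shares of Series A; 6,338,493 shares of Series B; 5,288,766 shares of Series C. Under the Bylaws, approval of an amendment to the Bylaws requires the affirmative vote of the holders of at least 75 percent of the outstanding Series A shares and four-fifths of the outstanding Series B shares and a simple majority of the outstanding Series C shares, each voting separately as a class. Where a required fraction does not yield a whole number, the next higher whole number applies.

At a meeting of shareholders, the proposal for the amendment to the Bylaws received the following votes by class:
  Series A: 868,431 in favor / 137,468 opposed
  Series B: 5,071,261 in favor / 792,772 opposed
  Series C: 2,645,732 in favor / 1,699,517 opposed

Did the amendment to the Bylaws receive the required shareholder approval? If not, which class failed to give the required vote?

Series A: 3/4 of 1158097 = 868572.75, rounded up to 868573; 868,573 required, 868,431 in favor — not approved.
Series B: 4/5 of 6338493 = 5070794.40, rounded up to 5070795; 5,070,795 required, 5,071,261 in favor — approved.
Series C: a majority of 5288766 is 2644384; 2,644,384 required, 2,645,732 in favor — approved.

Not approved — the Series A shares did not give the required vote.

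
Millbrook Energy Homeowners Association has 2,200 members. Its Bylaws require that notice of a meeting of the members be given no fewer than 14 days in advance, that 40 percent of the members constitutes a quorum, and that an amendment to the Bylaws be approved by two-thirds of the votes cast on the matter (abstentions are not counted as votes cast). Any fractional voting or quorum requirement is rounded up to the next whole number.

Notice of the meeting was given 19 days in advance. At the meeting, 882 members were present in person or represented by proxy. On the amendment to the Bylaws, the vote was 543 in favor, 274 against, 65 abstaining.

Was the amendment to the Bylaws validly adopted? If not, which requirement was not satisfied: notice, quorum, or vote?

Invalid — vote requirement not satisfied.

Notice: 19 days given; 14 required. Satisfied.
Quorum: 40% of 2,200 = 880; 882 present. Satisfied.
Vote: requires two-thirds of the votes cast (882 − 65 abstaining = 817); 2/3 of 817 = 544.67, rounded up to 545, so 545 needed; 543 in favor. Not satisfied.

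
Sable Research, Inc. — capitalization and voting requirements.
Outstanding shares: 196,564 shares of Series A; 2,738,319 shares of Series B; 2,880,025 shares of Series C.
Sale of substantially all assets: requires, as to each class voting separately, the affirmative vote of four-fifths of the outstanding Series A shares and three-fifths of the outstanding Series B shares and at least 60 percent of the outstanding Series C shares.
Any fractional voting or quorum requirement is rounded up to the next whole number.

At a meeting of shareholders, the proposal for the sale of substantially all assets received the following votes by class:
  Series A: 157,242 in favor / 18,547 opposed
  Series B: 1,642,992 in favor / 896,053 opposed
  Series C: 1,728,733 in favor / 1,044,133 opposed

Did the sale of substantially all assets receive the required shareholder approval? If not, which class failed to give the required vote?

Not approved — the Series A shares did not give the required vote.

Series A: 4/5 of 196564 = 157251.20, rounded up to 157252; 157,252 required, 157,242 in favor — not approved.
Series B: 3/5 of 2738319 = 1642991.40, rounded up to 1642992; 1,642,992 required, 1,642,992 in favor — approved.
Series C: 3/5 of 2880025 = 1728015; 1,728,015 required, 1,728,733 in favor — approved.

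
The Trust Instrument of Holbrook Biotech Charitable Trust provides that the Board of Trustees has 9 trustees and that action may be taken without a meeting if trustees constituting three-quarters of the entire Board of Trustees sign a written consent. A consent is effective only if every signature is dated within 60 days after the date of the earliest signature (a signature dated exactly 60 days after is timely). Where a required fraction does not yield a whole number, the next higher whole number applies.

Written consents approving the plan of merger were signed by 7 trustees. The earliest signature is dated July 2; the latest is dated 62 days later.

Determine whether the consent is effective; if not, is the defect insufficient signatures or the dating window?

Signatures required: three-quarters of 9 — 3/4 of 9 = 6.75, rounded up to 7, so 7 needed; 7 signed. Sufficient.
Dating window: the latest signature is 62 days after the earliest; the limit is 60 days. Outside the window.

Not effective — dating-window requirement not satisfied.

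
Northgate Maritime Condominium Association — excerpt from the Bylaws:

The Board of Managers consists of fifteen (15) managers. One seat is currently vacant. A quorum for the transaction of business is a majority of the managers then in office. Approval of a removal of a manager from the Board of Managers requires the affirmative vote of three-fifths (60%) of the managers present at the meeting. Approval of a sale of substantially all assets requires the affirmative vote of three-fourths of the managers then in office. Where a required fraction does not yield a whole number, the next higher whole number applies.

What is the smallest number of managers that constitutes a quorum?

8

A majority of 14 is 8.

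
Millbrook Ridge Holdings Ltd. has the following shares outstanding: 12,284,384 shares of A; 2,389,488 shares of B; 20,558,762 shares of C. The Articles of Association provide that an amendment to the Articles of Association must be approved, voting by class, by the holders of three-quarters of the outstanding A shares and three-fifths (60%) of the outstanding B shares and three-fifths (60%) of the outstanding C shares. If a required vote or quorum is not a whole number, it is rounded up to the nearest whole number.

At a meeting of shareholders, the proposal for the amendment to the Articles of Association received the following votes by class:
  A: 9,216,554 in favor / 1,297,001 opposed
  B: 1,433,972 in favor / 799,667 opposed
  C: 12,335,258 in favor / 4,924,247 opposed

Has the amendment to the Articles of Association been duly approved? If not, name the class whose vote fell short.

Approved — every class gave the required vote.

A: 3/4 of 12284384 = 9213288; 9,213,288 required, 9,216,554 in favor — approved.
B: 3/5 of 2389488 = 1433692.80, rounded up to 1433693; 1,433,693 required, 1,433,972 in favor — approved.
C: 3/5 of 20558762 = 12335257.20, rounded up to 12335258; 12,335,258 required, 12,335,258 in favor — approved.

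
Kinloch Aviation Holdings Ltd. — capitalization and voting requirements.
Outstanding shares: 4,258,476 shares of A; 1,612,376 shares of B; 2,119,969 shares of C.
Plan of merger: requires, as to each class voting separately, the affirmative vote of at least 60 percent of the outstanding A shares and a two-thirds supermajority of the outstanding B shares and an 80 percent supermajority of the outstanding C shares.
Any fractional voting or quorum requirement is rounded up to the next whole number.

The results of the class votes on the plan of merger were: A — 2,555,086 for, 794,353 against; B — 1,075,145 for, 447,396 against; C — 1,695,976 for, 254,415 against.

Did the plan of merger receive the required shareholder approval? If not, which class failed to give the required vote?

Approved — every class gave the required vote.

A: 3/5 of 4258476 = 2555085.60, rounded up to 2555086; 2,555,086 required, 2,555,086 in favor — approved.
B: 2/3 of 1612376 = 1074917.33, rounded up to 1074918; 1,074,918 required, 1,075,145 in favor — approved.
C: 4/5 of 2119969 = 1695975.20, rounded up to 1695976; 1,695,976 required, 1,695,976 in favor — approved.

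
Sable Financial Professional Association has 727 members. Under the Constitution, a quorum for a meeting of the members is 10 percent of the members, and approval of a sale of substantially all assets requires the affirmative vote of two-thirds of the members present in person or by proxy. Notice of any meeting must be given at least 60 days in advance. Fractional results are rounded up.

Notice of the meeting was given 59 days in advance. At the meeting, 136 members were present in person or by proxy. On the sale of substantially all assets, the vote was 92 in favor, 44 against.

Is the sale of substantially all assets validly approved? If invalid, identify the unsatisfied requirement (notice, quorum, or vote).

Invalid — notice requirement not satisfied.

Notice: 59 days given; 60 required. Not satisfied.
Quorum: 10% of 727 = 72.70, rounded up to 73; 136 present. Satisfied.
Vote: requires two-thirds of those present (136); 2/3 of 136 = 90.67, rounded up to 91, so 91 needed; 92 in favor. Satisfied.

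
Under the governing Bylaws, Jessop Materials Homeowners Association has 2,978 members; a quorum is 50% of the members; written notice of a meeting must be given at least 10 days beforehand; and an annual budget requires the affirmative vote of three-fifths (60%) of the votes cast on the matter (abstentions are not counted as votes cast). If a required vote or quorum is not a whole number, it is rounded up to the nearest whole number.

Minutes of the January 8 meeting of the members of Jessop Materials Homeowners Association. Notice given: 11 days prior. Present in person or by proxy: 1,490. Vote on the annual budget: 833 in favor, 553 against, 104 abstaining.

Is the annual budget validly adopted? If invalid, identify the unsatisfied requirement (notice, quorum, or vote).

Notice: 11 days given; 10 required. Satisfied.
Quorum: 50% of 2,978 = 1,489; 1,490 present. Satisfied.
Vote: requires three-fifths of the votes cast (1,490 − 104 abstaining = 1,386); 3/5 of 1386 = 831.60, rounded up to 832, so 832 needed; 833 in favor. Satisfied.

Valid — all requirements satisfied.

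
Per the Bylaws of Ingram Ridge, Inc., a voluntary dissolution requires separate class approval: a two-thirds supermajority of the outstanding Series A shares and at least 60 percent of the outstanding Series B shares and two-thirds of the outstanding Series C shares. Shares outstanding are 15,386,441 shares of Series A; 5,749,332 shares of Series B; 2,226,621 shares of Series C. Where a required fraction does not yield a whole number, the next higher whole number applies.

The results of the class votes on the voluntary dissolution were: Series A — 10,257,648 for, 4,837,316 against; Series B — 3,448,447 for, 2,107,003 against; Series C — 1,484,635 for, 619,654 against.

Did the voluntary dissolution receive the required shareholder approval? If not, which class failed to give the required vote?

Series A: 2/3 of 15386441 = 10257627.33, rounded up to 10257628; 10,257,628 required, 10,257,648 in favor — approved.
Series B: 3/5 of 5749332 = 3449599.20, rounded up to 3449600; 3,449,600 required, 3,448,447 in favor — not approved.
Series C: 2/3 of 2226621 = 1484414; 1,484,414 required, 1,484,635 in favor — approved.

Not approved — the Series B shares did not give the required vote.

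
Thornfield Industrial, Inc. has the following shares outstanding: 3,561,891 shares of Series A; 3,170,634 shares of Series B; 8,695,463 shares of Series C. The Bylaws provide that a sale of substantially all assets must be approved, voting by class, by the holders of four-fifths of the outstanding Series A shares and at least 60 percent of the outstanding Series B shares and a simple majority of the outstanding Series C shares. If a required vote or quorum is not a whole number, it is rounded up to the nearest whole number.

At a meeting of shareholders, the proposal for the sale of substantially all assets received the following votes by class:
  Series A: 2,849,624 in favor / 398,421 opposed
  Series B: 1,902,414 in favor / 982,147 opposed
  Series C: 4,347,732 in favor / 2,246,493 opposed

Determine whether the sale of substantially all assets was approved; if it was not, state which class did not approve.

Approved — every class gave the required vote.

Series A: 4/5 of 3561891 = 2849512.80, rounded up to 2849513; 2,849,513 required, 2,849,624 in favor — approved.
Series B: 3/5 of 3170634 = 1902380.40, rounded up to 1902381; 1,902,381 required, 1,902,414 in favor — approved.
Series C: a majority of 8695463 is 4347732; 4,347,732 required, 4,347,732 in favor — approved.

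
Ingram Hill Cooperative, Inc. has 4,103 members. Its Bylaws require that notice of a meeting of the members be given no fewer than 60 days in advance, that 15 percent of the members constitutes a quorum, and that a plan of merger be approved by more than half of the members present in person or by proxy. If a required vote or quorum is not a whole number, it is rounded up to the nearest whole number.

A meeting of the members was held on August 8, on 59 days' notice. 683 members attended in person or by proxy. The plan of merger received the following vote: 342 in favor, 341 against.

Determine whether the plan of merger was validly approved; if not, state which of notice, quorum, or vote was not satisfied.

Notice: 59 days given; 60 required. Not satisfied.
Quorum: 15% of 4,103 = 615.45, rounded up to 616; 683 present. Satisfied.
Vote: requires a majority of those present (683); a majority of 683 is 342, so 342 needed; 342 in favor. Satisfied.

Invalid — notice requirement not satisfied.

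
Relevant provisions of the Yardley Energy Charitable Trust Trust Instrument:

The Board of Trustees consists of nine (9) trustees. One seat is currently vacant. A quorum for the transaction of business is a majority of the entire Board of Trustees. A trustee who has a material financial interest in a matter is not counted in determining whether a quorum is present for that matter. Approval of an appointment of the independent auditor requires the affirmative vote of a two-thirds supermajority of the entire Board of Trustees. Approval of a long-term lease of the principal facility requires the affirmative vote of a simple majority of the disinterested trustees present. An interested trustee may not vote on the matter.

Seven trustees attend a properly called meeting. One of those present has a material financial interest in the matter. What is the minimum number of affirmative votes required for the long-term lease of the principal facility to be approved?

The long-term lease of the principal facility requires a majority of the disinterested trustees present (7 − 1 = 6).
A majority of 6 is 4.

4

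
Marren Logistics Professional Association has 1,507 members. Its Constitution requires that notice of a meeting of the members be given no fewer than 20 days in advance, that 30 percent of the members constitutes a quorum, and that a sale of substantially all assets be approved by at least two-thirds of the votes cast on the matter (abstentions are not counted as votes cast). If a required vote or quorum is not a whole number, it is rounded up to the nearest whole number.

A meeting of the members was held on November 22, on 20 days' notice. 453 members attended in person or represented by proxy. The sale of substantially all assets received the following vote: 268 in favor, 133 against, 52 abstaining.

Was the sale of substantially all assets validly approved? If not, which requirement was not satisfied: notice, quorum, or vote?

Notice: 20 days given; 20 required. Satisfied.
Quorum: 30% of 1,507 = 452.10, rounded up to 453; 453 present. Satisfied.
Vote: requires two-thirds of the votes cast (453 − 52 abstaining = 401); 2/3 of 401 = 267.33, rounded up to 268, so 268 needed; 268 in favor. Satisfied.

Valid — all requirements satisfied.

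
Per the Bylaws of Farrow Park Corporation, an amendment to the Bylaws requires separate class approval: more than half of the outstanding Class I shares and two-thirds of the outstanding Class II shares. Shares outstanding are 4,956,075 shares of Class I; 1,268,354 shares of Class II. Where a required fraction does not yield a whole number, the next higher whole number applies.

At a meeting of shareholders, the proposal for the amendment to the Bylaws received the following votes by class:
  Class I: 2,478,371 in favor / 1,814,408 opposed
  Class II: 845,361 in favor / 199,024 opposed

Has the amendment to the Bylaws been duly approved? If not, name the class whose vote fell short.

Not approved — the Class II shares did not give the required vote.

Class I: a majority of 4956075 is 2478038; 2,478,038 required, 2,478,371 in favor — approved.
Class II: 2/3 of 1268354 = 845569.33, rounded up to 845570; 845,570 required, 845,361 in favor — not approved.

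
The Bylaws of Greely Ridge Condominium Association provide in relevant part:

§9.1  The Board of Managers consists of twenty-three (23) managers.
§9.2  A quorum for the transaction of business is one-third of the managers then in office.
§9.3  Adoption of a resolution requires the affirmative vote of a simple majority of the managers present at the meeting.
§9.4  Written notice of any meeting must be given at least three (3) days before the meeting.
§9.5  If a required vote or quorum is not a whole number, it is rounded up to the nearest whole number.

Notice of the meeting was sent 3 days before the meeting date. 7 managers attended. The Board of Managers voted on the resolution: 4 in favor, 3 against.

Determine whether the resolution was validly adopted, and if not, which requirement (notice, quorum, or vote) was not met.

Notice: 3 days given; 3 required (3 ≥ 3). Satisfied.
Quorum: 7 present; quorum is 8. Not satisfied.
Vote: the resolution requires a majority of the managers present (7). A majority of 7 is 4, so 4 affirmative votes are needed; 4 voted in favor. Satisfied. (Moot — without a quorum no business can be validly transacted.)

Invalid — quorum requirement not satisfied.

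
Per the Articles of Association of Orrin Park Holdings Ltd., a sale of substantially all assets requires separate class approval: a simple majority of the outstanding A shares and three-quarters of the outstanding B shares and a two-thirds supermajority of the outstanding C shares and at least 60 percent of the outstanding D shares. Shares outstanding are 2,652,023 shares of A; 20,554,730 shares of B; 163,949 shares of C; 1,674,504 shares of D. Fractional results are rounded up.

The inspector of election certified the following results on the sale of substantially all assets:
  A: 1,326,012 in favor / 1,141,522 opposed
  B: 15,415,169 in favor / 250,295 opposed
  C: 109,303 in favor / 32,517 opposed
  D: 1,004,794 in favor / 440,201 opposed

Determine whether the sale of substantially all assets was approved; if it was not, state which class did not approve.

A: a majority of 2652023 is 1326012; 1,326,012 required, 1,326,012 in favor — approved.
B: 3/4 of 20554730 = 15416047.50, rounded up to 15416048; 15,416,048 required, 15,415,169 in favor — not approved.
C: 2/3 of 163949 = 109299.33, rounded up to 109300; 109,300 required, 109,303 in favor — approved.
D: 3/5 of 1674504 = 1004702.40, rounded up to 1004703; 1,004,703 required, 1,004,794 in favor — approved.

Not approved — the B shares did not give the required vote.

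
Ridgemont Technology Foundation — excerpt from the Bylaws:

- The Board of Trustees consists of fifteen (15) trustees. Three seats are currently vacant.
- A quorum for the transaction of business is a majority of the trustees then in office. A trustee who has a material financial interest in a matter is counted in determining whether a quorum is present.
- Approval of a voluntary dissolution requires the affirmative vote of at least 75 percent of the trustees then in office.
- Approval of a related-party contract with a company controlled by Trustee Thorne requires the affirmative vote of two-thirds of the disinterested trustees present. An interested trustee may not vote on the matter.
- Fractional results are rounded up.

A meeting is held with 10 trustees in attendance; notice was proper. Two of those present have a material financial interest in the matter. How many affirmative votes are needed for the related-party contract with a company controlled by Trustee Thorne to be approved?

6

The related-party contract with a company controlled by Trustee Thorne requires two-thirds of the disinterested trustees present (10 − 2 = 8).
2/3 of 8 = 5.33, rounded up to 6.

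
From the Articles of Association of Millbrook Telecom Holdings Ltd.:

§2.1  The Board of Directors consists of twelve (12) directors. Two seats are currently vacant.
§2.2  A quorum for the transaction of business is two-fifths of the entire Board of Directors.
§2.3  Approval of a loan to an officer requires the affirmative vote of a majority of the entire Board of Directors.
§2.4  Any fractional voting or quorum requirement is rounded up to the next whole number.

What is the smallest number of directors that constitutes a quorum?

2/5 of 12 = 4.80, rounded up to 5.

5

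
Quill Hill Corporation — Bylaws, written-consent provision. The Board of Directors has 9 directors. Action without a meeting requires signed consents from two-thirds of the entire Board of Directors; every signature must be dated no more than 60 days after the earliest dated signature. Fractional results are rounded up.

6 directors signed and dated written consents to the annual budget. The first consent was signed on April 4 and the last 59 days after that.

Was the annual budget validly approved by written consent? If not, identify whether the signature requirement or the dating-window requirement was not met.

Effective — both the signature and dating-window requirements are satisfied.

Signatures required: two-thirds of 9 — 2/3 of 9 = 6, so 6 needed; 6 signed. Sufficient.
Dating window: the latest signature is 59 days after the earliest; the limit is 60 days. Within the window.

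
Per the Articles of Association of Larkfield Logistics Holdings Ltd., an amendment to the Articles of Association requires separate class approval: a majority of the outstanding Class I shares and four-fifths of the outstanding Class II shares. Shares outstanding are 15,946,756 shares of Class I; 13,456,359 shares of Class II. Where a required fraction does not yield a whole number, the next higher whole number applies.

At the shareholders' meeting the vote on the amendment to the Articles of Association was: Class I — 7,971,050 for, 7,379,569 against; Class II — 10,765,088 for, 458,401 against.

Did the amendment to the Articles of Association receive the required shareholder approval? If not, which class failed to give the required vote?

Class I: a majority of 15946756 is 7973379; 7,973,379 required, 7,971,050 in favor — not approved.
Class II: 4/5 of 13456359 = 10765087.20, rounded up to 10765088; 10,765,088 required, 10,765,088 in favor — approved.

Not approved — the Class I shares did not give the required vote.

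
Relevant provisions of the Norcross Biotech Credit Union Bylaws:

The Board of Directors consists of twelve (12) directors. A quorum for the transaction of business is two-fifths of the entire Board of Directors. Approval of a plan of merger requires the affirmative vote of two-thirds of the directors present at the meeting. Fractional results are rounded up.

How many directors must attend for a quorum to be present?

5

2/5 of 12 = 4.80, rounded up to 5.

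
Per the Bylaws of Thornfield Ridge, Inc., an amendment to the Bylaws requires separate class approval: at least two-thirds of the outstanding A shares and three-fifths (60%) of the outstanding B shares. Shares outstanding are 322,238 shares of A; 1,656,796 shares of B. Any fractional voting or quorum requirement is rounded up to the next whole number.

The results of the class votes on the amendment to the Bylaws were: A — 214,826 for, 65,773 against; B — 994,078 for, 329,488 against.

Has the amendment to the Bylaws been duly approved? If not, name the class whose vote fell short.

Approved — every class gave the required vote.

A: 2/3 of 322238 = 214825.33, rounded up to 214826; 214,826 required, 214,826 in favor — approved.
B: 3/5 of 1656796 = 994077.60, rounded up to 994078; 994,078 required, 994,078 in favor — approved.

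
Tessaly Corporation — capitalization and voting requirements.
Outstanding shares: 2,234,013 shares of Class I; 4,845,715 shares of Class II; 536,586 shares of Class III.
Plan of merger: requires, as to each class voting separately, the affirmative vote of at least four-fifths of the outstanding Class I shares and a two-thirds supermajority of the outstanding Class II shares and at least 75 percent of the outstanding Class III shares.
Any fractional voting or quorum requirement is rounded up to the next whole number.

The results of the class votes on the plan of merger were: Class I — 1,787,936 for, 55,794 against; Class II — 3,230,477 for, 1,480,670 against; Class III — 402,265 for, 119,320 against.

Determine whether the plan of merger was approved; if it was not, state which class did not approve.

Class I: 4/5 of 2234013 = 1787210.40, rounded up to 1787211; 1,787,211 required, 1,787,936 in favor — approved.
Class II: 2/3 of 4845715 = 3230476.67, rounded up to 3230477; 3,230,477 required, 3,230,477 in favor — approved.
Class III: 3/4 of 536586 = 402439.50, rounded up to 402440; 402,440 required, 402,265 in favor — not approved.

Not approved — the Class III shares did not give the required vote.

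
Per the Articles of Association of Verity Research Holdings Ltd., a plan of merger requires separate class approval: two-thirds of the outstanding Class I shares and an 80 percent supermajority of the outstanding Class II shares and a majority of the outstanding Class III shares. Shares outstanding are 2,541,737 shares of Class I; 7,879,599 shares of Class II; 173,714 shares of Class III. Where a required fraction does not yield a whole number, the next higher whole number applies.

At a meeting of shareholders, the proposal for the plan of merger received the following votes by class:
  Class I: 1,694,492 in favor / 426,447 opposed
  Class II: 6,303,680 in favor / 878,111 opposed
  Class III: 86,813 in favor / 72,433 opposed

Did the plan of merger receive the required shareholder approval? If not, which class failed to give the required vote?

Not approved — the Class III shares did not give the required vote.

Class I: 2/3 of 2541737 = 1694491.33, rounded up to 1694492; 1,694,492 required, 1,694,492 in favor — approved.
Class II: 4/5 of 7879599 = 6303679.20, rounded up to 6303680; 6,303,680 required, 6,303,680 in favor — approved.
Class III: a majority of 173714 is 86858; 86,858 required, 86,813 in favor — not approved.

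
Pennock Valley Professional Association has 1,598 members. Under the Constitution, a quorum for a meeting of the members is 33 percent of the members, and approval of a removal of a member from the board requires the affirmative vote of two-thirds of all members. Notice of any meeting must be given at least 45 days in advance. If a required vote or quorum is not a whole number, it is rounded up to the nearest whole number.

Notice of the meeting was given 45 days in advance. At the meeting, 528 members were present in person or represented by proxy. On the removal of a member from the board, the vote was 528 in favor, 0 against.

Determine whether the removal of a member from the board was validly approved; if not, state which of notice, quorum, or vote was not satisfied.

Invalid — vote requirement not satisfied.

Notice: 45 days given; 45 required. Satisfied.
Quorum: 33% of 1,598 = 527.34, rounded up to 528; 528 present. Satisfied.
Vote: requires two-thirds of all members (1,598); 2/3 of 1598 = 1065.33, rounded up to 1066, so 1,066 needed; 528 in favor. Not satisfied.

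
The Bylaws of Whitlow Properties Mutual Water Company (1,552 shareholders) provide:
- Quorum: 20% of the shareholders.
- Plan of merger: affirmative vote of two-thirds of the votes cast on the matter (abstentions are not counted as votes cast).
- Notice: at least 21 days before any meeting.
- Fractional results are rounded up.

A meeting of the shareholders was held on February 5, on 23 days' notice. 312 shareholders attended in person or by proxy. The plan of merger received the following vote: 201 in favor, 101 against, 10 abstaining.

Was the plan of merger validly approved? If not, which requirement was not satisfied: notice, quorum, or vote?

Notice: 23 days given; 21 required. Satisfied.
Quorum: 20% of 1,552 = 310.40, rounded up to 311; 312 present. Satisfied.
Vote: requires two-thirds of the votes cast (312 − 10 abstaining = 302); 2/3 of 302 = 201.33, rounded up to 202, so 202 needed; 201 in favor. Not satisfied.

Invalid — vote requirement not satisfied.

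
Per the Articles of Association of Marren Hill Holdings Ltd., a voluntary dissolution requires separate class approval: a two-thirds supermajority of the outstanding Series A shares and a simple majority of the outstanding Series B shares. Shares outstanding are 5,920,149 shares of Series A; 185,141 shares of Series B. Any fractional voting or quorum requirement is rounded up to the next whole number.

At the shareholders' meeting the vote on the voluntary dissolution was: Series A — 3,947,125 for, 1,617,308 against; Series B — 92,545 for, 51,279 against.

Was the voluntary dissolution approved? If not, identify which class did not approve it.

Not approved — the Series B shares did not give the required vote.

Series A: 2/3 of 5920149 = 3946766; 3,946,766 required, 3,947,125 in favor — approved.
Series B: a majority of 185141 is 92571; 92,571 required, 92,545 in favor — not approved.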